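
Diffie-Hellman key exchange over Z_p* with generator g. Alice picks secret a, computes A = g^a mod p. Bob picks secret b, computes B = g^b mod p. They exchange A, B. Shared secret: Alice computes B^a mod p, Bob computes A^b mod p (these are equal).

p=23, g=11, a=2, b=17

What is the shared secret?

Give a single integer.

A = 11^2 mod 23  (bits of 2 = 10)
  bit 0 = 1: r = r^2 * 11 mod 23 = 1^2 * 11 = 1*11 = 11
  bit 1 = 0: r = r^2 mod 23 = 11^2 = 6
  -> A = 6
B = 11^17 mod 23  (bits of 17 = 10001)
  bit 0 = 1: r = r^2 * 11 mod 23 = 1^2 * 11 = 1*11 = 11
  bit 1 = 0: r = r^2 mod 23 = 11^2 = 6
  bit 2 = 0: r = r^2 mod 23 = 6^2 = 13
  bit 3 = 0: r = r^2 mod 23 = 13^2 = 8
  bit 4 = 1: r = r^2 * 11 mod 23 = 8^2 * 11 = 18*11 = 14
  -> B = 14
s = B^a = 14^2 mod 23  (bits of 2 = 10)
  bit 0 = 1: r = r^2 * 14 mod 23 = 1^2 * 14 = 1*14 = 14
  bit 1 = 0: r = r^2 mod 23 = 14^2 = 12
  -> s = B^a = 12

Answer: 12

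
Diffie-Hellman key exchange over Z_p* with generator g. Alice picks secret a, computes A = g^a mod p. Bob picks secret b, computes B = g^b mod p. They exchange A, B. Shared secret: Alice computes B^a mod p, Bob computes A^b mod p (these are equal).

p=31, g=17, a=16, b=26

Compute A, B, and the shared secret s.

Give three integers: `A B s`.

Answer: 14 9 9

Derivation:
A = 17^16 mod 31  (bits of 16 = 10000)
  bit 0 = 1: r = r^2 * 17 mod 31 = 1^2 * 17 = 1*17 = 17
  bit 1 = 0: r = r^2 mod 31 = 17^2 = 10
  bit 2 = 0: r = r^2 mod 31 = 10^2 = 7
  bit 3 = 0: r = r^2 mod 31 = 7^2 = 18
  bit 4 = 0: r = r^2 mod 31 = 18^2 = 14
  -> A = 14
B = 17^26 mod 31  (bits of 26 = 11010)
  bit 0 = 1: r = r^2 * 17 mod 31 = 1^2 * 17 = 1*17 = 17
  bit 1 = 1: r = r^2 * 17 mod 31 = 17^2 * 17 = 10*17 = 15
  bit 2 = 0: r = r^2 mod 31 = 15^2 = 8
  bit 3 = 1: r = r^2 * 17 mod 31 = 8^2 * 17 = 2*17 = 3
  bit 4 = 0: r = r^2 mod 31 = 3^2 = 9
  -> B = 9
s = B^a = 9^16 mod 31  (bits of 16 = 10000)
  bit 0 = 1: r = r^2 * 9 mod 31 = 1^2 * 9 = 1*9 = 9
  bit 1 = 0: r = r^2 mod 31 = 9^2 = 19
  bit 2 = 0: r = r^2 mod 31 = 19^2 = 20
  bit 3 = 0: r = r^2 mod 31 = 20^2 = 28
  bit 4 = 0: r = r^2 mod 31 = 28^2 = 9
  -> s = B^a = 9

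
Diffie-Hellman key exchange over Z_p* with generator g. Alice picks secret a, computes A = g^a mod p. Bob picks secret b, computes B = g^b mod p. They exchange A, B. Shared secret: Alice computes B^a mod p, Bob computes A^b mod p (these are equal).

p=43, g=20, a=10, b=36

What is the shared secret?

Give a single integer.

Answer: 41

Derivation:
A = 20^10 mod 43  (bits of 10 = 1010)
  bit 0 = 1: r = r^2 * 20 mod 43 = 1^2 * 20 = 1*20 = 20
  bit 1 = 0: r = r^2 mod 43 = 20^2 = 13
  bit 2 = 1: r = r^2 * 20 mod 43 = 13^2 * 20 = 40*20 = 26
  bit 3 = 0: r = r^2 mod 43 = 26^2 = 31
  -> A = 31
B = 20^36 mod 43  (bits of 36 = 100100)
  bit 0 = 1: r = r^2 * 20 mod 43 = 1^2 * 20 = 1*20 = 20
  bit 1 = 0: r = r^2 mod 43 = 20^2 = 13
  bit 2 = 0: r = r^2 mod 43 = 13^2 = 40
  bit 3 = 1: r = r^2 * 20 mod 43 = 40^2 * 20 = 9*20 = 8
  bit 4 = 0: r = r^2 mod 43 = 8^2 = 21
  bit 5 = 0: r = r^2 mod 43 = 21^2 = 11
  -> B = 11
s = B^a = 11^10 mod 43  (bits of 10 = 1010)
  bit 0 = 1: r = r^2 * 11 mod 43 = 1^2 * 11 = 1*11 = 11
  bit 1 = 0: r = r^2 mod 43 = 11^2 = 35
  bit 2 = 1: r = r^2 * 11 mod 43 = 35^2 * 11 = 21*11 = 16
  bit 3 = 0: r = r^2 mod 43 = 16^2 = 41
  -> s = B^a = 41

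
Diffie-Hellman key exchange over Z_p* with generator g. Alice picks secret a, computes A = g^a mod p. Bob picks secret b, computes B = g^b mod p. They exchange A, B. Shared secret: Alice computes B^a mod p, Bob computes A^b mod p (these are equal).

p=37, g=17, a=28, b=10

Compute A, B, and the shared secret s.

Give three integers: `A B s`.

A = 17^28 mod 37  (bits of 28 = 11100)
  bit 0 = 1: r = r^2 * 17 mod 37 = 1^2 * 17 = 1*17 = 17
  bit 1 = 1: r = r^2 * 17 mod 37 = 17^2 * 17 = 30*17 = 29
  bit 2 = 1: r = r^2 * 17 mod 37 = 29^2 * 17 = 27*17 = 15
  bit 3 = 0: r = r^2 mod 37 = 15^2 = 3
  bit 4 = 0: r = r^2 mod 37 = 3^2 = 9
  -> A = 9
B = 17^10 mod 37  (bits of 10 = 1010)
  bit 0 = 1: r = r^2 * 17 mod 37 = 1^2 * 17 = 1*17 = 17
  bit 1 = 0: r = r^2 mod 37 = 17^2 = 30
  bit 2 = 1: r = r^2 * 17 mod 37 = 30^2 * 17 = 12*17 = 19
  bit 3 = 0: r = r^2 mod 37 = 19^2 = 28
  -> B = 28
s = B^a = 28^28 mod 37  (bits of 28 = 11100)
  bit 0 = 1: r = r^2 * 28 mod 37 = 1^2 * 28 = 1*28 = 28
  bit 1 = 1: r = r^2 * 28 mod 37 = 28^2 * 28 = 7*28 = 11
  bit 2 = 1: r = r^2 * 28 mod 37 = 11^2 * 28 = 10*28 = 21
  bit 3 = 0: r = r^2 mod 37 = 21^2 = 34
  bit 4 = 0: r = r^2 mod 37 = 34^2 = 9
  -> s = B^a = 9

Answer: 9 28 9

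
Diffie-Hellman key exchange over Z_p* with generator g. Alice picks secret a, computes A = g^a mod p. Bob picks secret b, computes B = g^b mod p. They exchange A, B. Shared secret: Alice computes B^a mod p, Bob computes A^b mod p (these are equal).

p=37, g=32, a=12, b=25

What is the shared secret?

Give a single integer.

A = 32^12 mod 37  (bits of 12 = 1100)
  bit 0 = 1: r = r^2 * 32 mod 37 = 1^2 * 32 = 1*32 = 32
  bit 1 = 1: r = r^2 * 32 mod 37 = 32^2 * 32 = 25*32 = 23
  bit 2 = 0: r = r^2 mod 37 = 23^2 = 11
  bit 3 = 0: r = r^2 mod 37 = 11^2 = 10
  -> A = 10
B = 32^25 mod 37  (bits of 25 = 11001)
  bit 0 = 1: r = r^2 * 32 mod 37 = 1^2 * 32 = 1*32 = 32
  bit 1 = 1: r = r^2 * 32 mod 37 = 32^2 * 32 = 25*32 = 23
  bit 2 = 0: r = r^2 mod 37 = 23^2 = 11
  bit 3 = 0: r = r^2 mod 37 = 11^2 = 10
  bit 4 = 1: r = r^2 * 32 mod 37 = 10^2 * 32 = 26*32 = 18
  -> B = 18
s = B^a = 18^12 mod 37  (bits of 12 = 1100)
  bit 0 = 1: r = r^2 * 18 mod 37 = 1^2 * 18 = 1*18 = 18
  bit 1 = 1: r = r^2 * 18 mod 37 = 18^2 * 18 = 28*18 = 23
  bit 2 = 0: r = r^2 mod 37 = 23^2 = 11
  bit 3 = 0: r = r^2 mod 37 = 11^2 = 10
  -> s = B^a = 10

Answer: 10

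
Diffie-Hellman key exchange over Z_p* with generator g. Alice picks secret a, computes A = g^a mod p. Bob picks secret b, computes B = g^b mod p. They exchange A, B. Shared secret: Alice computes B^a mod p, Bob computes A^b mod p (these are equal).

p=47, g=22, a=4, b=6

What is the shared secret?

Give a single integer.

Answer: 25

Derivation:
A = 22^4 mod 47  (bits of 4 = 100)
  bit 0 = 1: r = r^2 * 22 mod 47 = 1^2 * 22 = 1*22 = 22
  bit 1 = 0: r = r^2 mod 47 = 22^2 = 14
  bit 2 = 0: r = r^2 mod 47 = 14^2 = 8
  -> A = 8
B = 22^6 mod 47  (bits of 6 = 110)
  bit 0 = 1: r = r^2 * 22 mod 47 = 1^2 * 22 = 1*22 = 22
  bit 1 = 1: r = r^2 * 22 mod 47 = 22^2 * 22 = 14*22 = 26
  bit 2 = 0: r = r^2 mod 47 = 26^2 = 18
  -> B = 18
s = B^a = 18^4 mod 47  (bits of 4 = 100)
  bit 0 = 1: r = r^2 * 18 mod 47 = 1^2 * 18 = 1*18 = 18
  bit 1 = 0: r = r^2 mod 47 = 18^2 = 42
  bit 2 = 0: r = r^2 mod 47 = 42^2 = 25
  -> s = B^a = 25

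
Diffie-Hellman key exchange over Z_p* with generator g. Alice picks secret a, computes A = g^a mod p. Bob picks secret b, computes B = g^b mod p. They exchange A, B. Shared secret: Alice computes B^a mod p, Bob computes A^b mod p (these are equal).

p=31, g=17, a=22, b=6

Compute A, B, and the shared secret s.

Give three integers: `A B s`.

A = 17^22 mod 31  (bits of 22 = 10110)
  bit 0 = 1: r = r^2 * 17 mod 31 = 1^2 * 17 = 1*17 = 17
  bit 1 = 0: r = r^2 mod 31 = 17^2 = 10
  bit 2 = 1: r = r^2 * 17 mod 31 = 10^2 * 17 = 7*17 = 26
  bit 3 = 1: r = r^2 * 17 mod 31 = 26^2 * 17 = 25*17 = 22
  bit 4 = 0: r = r^2 mod 31 = 22^2 = 19
  -> A = 19
B = 17^6 mod 31  (bits of 6 = 110)
  bit 0 = 1: r = r^2 * 17 mod 31 = 1^2 * 17 = 1*17 = 17
  bit 1 = 1: r = r^2 * 17 mod 31 = 17^2 * 17 = 10*17 = 15
  bit 2 = 0: r = r^2 mod 31 = 15^2 = 8
  -> B = 8
s = B^a = 8^22 mod 31  (bits of 22 = 10110)
  bit 0 = 1: r = r^2 * 8 mod 31 = 1^2 * 8 = 1*8 = 8
  bit 1 = 0: r = r^2 mod 31 = 8^2 = 2
  bit 2 = 1: r = r^2 * 8 mod 31 = 2^2 * 8 = 4*8 = 1
  bit 3 = 1: r = r^2 * 8 mod 31 = 1^2 * 8 = 1*8 = 8
  bit 4 = 0: r = r^2 mod 31 = 8^2 = 2
  -> s = B^a = 2

Answer: 19 8 2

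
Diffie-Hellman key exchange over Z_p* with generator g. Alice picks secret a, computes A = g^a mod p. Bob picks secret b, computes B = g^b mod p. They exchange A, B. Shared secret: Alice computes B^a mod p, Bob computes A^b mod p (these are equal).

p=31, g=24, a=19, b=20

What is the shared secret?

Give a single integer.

Answer: 5

Derivation:
A = 24^19 mod 31  (bits of 19 = 10011)
  bit 0 = 1: r = r^2 * 24 mod 31 = 1^2 * 24 = 1*24 = 24
  bit 1 = 0: r = r^2 mod 31 = 24^2 = 18
  bit 2 = 0: r = r^2 mod 31 = 18^2 = 14
  bit 3 = 1: r = r^2 * 24 mod 31 = 14^2 * 24 = 10*24 = 23
  bit 4 = 1: r = r^2 * 24 mod 31 = 23^2 * 24 = 2*24 = 17
  -> A = 17
B = 24^20 mod 31  (bits of 20 = 10100)
  bit 0 = 1: r = r^2 * 24 mod 31 = 1^2 * 24 = 1*24 = 24
  bit 1 = 0: r = r^2 mod 31 = 24^2 = 18
  bit 2 = 1: r = r^2 * 24 mod 31 = 18^2 * 24 = 14*24 = 26
  bit 3 = 0: r = r^2 mod 31 = 26^2 = 25
  bit 4 = 0: r = r^2 mod 31 = 25^2 = 5
  -> B = 5
s = B^a = 5^19 mod 31  (bits of 19 = 10011)
  bit 0 = 1: r = r^2 * 5 mod 31 = 1^2 * 5 = 1*5 = 5
  bit 1 = 0: r = r^2 mod 31 = 5^2 = 25
  bit 2 = 0: r = r^2 mod 31 = 25^2 = 5
  bit 3 = 1: r = r^2 * 5 mod 31 = 5^2 * 5 = 25*5 = 1
  bit 4 = 1: r = r^2 * 5 mod 31 = 1^2 * 5 = 1*5 = 5
  -> s = B^a = 5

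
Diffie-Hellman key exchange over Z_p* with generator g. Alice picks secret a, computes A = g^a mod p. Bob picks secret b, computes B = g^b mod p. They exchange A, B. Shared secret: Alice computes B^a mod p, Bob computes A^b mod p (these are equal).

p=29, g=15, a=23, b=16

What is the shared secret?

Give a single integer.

Answer: 20

Derivation:
A = 15^23 mod 29  (bits of 23 = 10111)
  bit 0 = 1: r = r^2 * 15 mod 29 = 1^2 * 15 = 1*15 = 15
  bit 1 = 0: r = r^2 mod 29 = 15^2 = 22
  bit 2 = 1: r = r^2 * 15 mod 29 = 22^2 * 15 = 20*15 = 10
  bit 3 = 1: r = r^2 * 15 mod 29 = 10^2 * 15 = 13*15 = 21
  bit 4 = 1: r = r^2 * 15 mod 29 = 21^2 * 15 = 6*15 = 3
  -> A = 3
B = 15^16 mod 29  (bits of 16 = 10000)
  bit 0 = 1: r = r^2 * 15 mod 29 = 1^2 * 15 = 1*15 = 15
  bit 1 = 0: r = r^2 mod 29 = 15^2 = 22
  bit 2 = 0: r = r^2 mod 29 = 22^2 = 20
  bit 3 = 0: r = r^2 mod 29 = 20^2 = 23
  bit 4 = 0: r = r^2 mod 29 = 23^2 = 7
  -> B = 7
s = B^a = 7^23 mod 29  (bits of 23 = 10111)
  bit 0 = 1: r = r^2 * 7 mod 29 = 1^2 * 7 = 1*7 = 7
  bit 1 = 0: r = r^2 mod 29 = 7^2 = 20
  bit 2 = 1: r = r^2 * 7 mod 29 = 20^2 * 7 = 23*7 = 16
  bit 3 = 1: r = r^2 * 7 mod 29 = 16^2 * 7 = 24*7 = 23
  bit 4 = 1: r = r^2 * 7 mod 29 = 23^2 * 7 = 7*7 = 20
  -> s = B^a = 20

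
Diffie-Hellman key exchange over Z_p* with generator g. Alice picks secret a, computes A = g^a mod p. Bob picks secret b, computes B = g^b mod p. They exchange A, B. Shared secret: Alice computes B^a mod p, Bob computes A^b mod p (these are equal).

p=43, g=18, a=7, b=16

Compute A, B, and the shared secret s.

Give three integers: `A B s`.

A = 18^7 mod 43  (bits of 7 = 111)
  bit 0 = 1: r = r^2 * 18 mod 43 = 1^2 * 18 = 1*18 = 18
  bit 1 = 1: r = r^2 * 18 mod 43 = 18^2 * 18 = 23*18 = 27
  bit 2 = 1: r = r^2 * 18 mod 43 = 27^2 * 18 = 41*18 = 7
  -> A = 7
B = 18^16 mod 43  (bits of 16 = 10000)
  bit 0 = 1: r = r^2 * 18 mod 43 = 1^2 * 18 = 1*18 = 18
  bit 1 = 0: r = r^2 mod 43 = 18^2 = 23
  bit 2 = 0: r = r^2 mod 43 = 23^2 = 13
  bit 3 = 0: r = r^2 mod 43 = 13^2 = 40
  bit 4 = 0: r = r^2 mod 43 = 40^2 = 9
  -> B = 9
s = B^a = 9^7 mod 43  (bits of 7 = 111)
  bit 0 = 1: r = r^2 * 9 mod 43 = 1^2 * 9 = 1*9 = 9
  bit 1 = 1: r = r^2 * 9 mod 43 = 9^2 * 9 = 38*9 = 41
  bit 2 = 1: r = r^2 * 9 mod 43 = 41^2 * 9 = 4*9 = 36
  -> s = B^a = 36

Answer: 7 9 36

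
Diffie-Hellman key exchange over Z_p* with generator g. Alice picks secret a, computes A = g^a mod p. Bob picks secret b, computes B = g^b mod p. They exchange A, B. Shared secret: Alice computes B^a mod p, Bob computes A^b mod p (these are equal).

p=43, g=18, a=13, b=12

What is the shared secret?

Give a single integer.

Answer: 11

Derivation:
A = 18^13 mod 43  (bits of 13 = 1101)
  bit 0 = 1: r = r^2 * 18 mod 43 = 1^2 * 18 = 1*18 = 18
  bit 1 = 1: r = r^2 * 18 mod 43 = 18^2 * 18 = 23*18 = 27
  bit 2 = 0: r = r^2 mod 43 = 27^2 = 41
  bit 3 = 1: r = r^2 * 18 mod 43 = 41^2 * 18 = 4*18 = 29
  -> A = 29
B = 18^12 mod 43  (bits of 12 = 1100)
  bit 0 = 1: r = r^2 * 18 mod 43 = 1^2 * 18 = 1*18 = 18
  bit 1 = 1: r = r^2 * 18 mod 43 = 18^2 * 18 = 23*18 = 27
  bit 2 = 0: r = r^2 mod 43 = 27^2 = 41
  bit 3 = 0: r = r^2 mod 43 = 41^2 = 4
  -> B = 4
s = B^a = 4^13 mod 43  (bits of 13 = 1101)
  bit 0 = 1: r = r^2 * 4 mod 43 = 1^2 * 4 = 1*4 = 4
  bit 1 = 1: r = r^2 * 4 mod 43 = 4^2 * 4 = 16*4 = 21
  bit 2 = 0: r = r^2 mod 43 = 21^2 = 11
  bit 3 = 1: r = r^2 * 4 mod 43 = 11^2 * 4 = 35*4 = 11
  -> s = B^a = 11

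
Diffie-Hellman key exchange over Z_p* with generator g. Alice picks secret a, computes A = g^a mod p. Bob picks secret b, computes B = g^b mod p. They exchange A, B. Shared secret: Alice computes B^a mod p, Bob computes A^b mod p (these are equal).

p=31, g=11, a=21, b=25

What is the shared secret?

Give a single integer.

Answer: 30

Derivation:
A = 11^21 mod 31  (bits of 21 = 10101)
  bit 0 = 1: r = r^2 * 11 mod 31 = 1^2 * 11 = 1*11 = 11
  bit 1 = 0: r = r^2 mod 31 = 11^2 = 28
  bit 2 = 1: r = r^2 * 11 mod 31 = 28^2 * 11 = 9*11 = 6
  bit 3 = 0: r = r^2 mod 31 = 6^2 = 5
  bit 4 = 1: r = r^2 * 11 mod 31 = 5^2 * 11 = 25*11 = 27
  -> A = 27
B = 11^25 mod 31  (bits of 25 = 11001)
  bit 0 = 1: r = r^2 * 11 mod 31 = 1^2 * 11 = 1*11 = 11
  bit 1 = 1: r = r^2 * 11 mod 31 = 11^2 * 11 = 28*11 = 29
  bit 2 = 0: r = r^2 mod 31 = 29^2 = 4
  bit 3 = 0: r = r^2 mod 31 = 4^2 = 16
  bit 4 = 1: r = r^2 * 11 mod 31 = 16^2 * 11 = 8*11 = 26
  -> B = 26
s = B^a = 26^21 mod 31  (bits of 21 = 10101)
  bit 0 = 1: r = r^2 * 26 mod 31 = 1^2 * 26 = 1*26 = 26
  bit 1 = 0: r = r^2 mod 31 = 26^2 = 25
  bit 2 = 1: r = r^2 * 26 mod 31 = 25^2 * 26 = 5*26 = 6
  bit 3 = 0: r = r^2 mod 31 = 6^2 = 5
  bit 4 = 1: r = r^2 * 26 mod 31 = 5^2 * 26 = 25*26 = 30
  -> s = B^a = 30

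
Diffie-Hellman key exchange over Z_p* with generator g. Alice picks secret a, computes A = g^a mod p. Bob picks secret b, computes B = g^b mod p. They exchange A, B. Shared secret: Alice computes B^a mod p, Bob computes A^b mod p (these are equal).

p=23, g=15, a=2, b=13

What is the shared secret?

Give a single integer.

A = 15^2 mod 23  (bits of 2 = 10)
  bit 0 = 1: r = r^2 * 15 mod 23 = 1^2 * 15 = 1*15 = 15
  bit 1 = 0: r = r^2 mod 23 = 15^2 = 18
  -> A = 18
B = 15^13 mod 23  (bits of 13 = 1101)
  bit 0 = 1: r = r^2 * 15 mod 23 = 1^2 * 15 = 1*15 = 15
  bit 1 = 1: r = r^2 * 15 mod 23 = 15^2 * 15 = 18*15 = 17
  bit 2 = 0: r = r^2 mod 23 = 17^2 = 13
  bit 3 = 1: r = r^2 * 15 mod 23 = 13^2 * 15 = 8*15 = 5
  -> B = 5
s = B^a = 5^2 mod 23  (bits of 2 = 10)
  bit 0 = 1: r = r^2 * 5 mod 23 = 1^2 * 5 = 1*5 = 5
  bit 1 = 0: r = r^2 mod 23 = 5^2 = 2
  -> s = B^a = 2

Answer: 2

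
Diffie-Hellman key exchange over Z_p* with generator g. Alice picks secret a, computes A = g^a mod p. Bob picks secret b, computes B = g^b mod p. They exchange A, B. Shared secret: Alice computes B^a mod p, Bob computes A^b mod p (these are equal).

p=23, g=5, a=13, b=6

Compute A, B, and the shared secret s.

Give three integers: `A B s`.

Answer: 21 8 18

Derivation:
A = 5^13 mod 23  (bits of 13 = 1101)
  bit 0 = 1: r = r^2 * 5 mod 23 = 1^2 * 5 = 1*5 = 5
  bit 1 = 1: r = r^2 * 5 mod 23 = 5^2 * 5 = 2*5 = 10
  bit 2 = 0: r = r^2 mod 23 = 10^2 = 8
  bit 3 = 1: r = r^2 * 5 mod 23 = 8^2 * 5 = 18*5 = 21
  -> A = 21
B = 5^6 mod 23  (bits of 6 = 110)
  bit 0 = 1: r = r^2 * 5 mod 23 = 1^2 * 5 = 1*5 = 5
  bit 1 = 1: r = r^2 * 5 mod 23 = 5^2 * 5 = 2*5 = 10
  bit 2 = 0: r = r^2 mod 23 = 10^2 = 8
  -> B = 8
s = B^a = 8^13 mod 23  (bits of 13 = 1101)
  bit 0 = 1: r = r^2 * 8 mod 23 = 1^2 * 8 = 1*8 = 8
  bit 1 = 1: r = r^2 * 8 mod 23 = 8^2 * 8 = 18*8 = 6
  bit 2 = 0: r = r^2 mod 23 = 6^2 = 13
  bit 3 = 1: r = r^2 * 8 mod 23 = 13^2 * 8 = 8*8 = 18
  -> s = B^a = 18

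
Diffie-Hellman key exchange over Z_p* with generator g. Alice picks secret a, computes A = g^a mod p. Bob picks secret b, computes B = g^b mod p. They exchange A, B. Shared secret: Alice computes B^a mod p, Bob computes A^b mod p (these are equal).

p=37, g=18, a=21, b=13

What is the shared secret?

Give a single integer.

A = 18^21 mod 37  (bits of 21 = 10101)
  bit 0 = 1: r = r^2 * 18 mod 37 = 1^2 * 18 = 1*18 = 18
  bit 1 = 0: r = r^2 mod 37 = 18^2 = 28
  bit 2 = 1: r = r^2 * 18 mod 37 = 28^2 * 18 = 7*18 = 15
  bit 3 = 0: r = r^2 mod 37 = 15^2 = 3
  bit 4 = 1: r = r^2 * 18 mod 37 = 3^2 * 18 = 9*18 = 14
  -> A = 14
B = 18^13 mod 37  (bits of 13 = 1101)
  bit 0 = 1: r = r^2 * 18 mod 37 = 1^2 * 18 = 1*18 = 18
  bit 1 = 1: r = r^2 * 18 mod 37 = 18^2 * 18 = 28*18 = 23
  bit 2 = 0: r = r^2 mod 37 = 23^2 = 11
  bit 3 = 1: r = r^2 * 18 mod 37 = 11^2 * 18 = 10*18 = 32
  -> B = 32
s = B^a = 32^21 mod 37  (bits of 21 = 10101)
  bit 0 = 1: r = r^2 * 32 mod 37 = 1^2 * 32 = 1*32 = 32
  bit 1 = 0: r = r^2 mod 37 = 32^2 = 25
  bit 2 = 1: r = r^2 * 32 mod 37 = 25^2 * 32 = 33*32 = 20
  bit 3 = 0: r = r^2 mod 37 = 20^2 = 30
  bit 4 = 1: r = r^2 * 32 mod 37 = 30^2 * 32 = 12*32 = 14
  -> s = B^a = 14

Answer: 14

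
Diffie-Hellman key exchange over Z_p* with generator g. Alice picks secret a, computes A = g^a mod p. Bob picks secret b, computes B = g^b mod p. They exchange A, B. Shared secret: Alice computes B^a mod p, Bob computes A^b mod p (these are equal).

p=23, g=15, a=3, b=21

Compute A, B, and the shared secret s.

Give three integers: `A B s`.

A = 15^3 mod 23  (bits of 3 = 11)
  bit 0 = 1: r = r^2 * 15 mod 23 = 1^2 * 15 = 1*15 = 15
  bit 1 = 1: r = r^2 * 15 mod 23 = 15^2 * 15 = 18*15 = 17
  -> A = 17
B = 15^21 mod 23  (bits of 21 = 10101)
  bit 0 = 1: r = r^2 * 15 mod 23 = 1^2 * 15 = 1*15 = 15
  bit 1 = 0: r = r^2 mod 23 = 15^2 = 18
  bit 2 = 1: r = r^2 * 15 mod 23 = 18^2 * 15 = 2*15 = 7
  bit 3 = 0: r = r^2 mod 23 = 7^2 = 3
  bit 4 = 1: r = r^2 * 15 mod 23 = 3^2 * 15 = 9*15 = 20
  -> B = 20
s = B^a = 20^3 mod 23  (bits of 3 = 11)
  bit 0 = 1: r = r^2 * 20 mod 23 = 1^2 * 20 = 1*20 = 20
  bit 1 = 1: r = r^2 * 20 mod 23 = 20^2 * 20 = 9*20 = 19
  -> s = B^a = 19

Answer: 17 20 19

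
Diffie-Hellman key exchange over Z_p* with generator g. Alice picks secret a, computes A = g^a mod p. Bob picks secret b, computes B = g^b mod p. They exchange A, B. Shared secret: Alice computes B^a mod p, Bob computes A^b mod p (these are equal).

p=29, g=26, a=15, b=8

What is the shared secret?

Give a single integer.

A = 26^15 mod 29  (bits of 15 = 1111)
  bit 0 = 1: r = r^2 * 26 mod 29 = 1^2 * 26 = 1*26 = 26
  bit 1 = 1: r = r^2 * 26 mod 29 = 26^2 * 26 = 9*26 = 2
  bit 2 = 1: r = r^2 * 26 mod 29 = 2^2 * 26 = 4*26 = 17
  bit 3 = 1: r = r^2 * 26 mod 29 = 17^2 * 26 = 28*26 = 3
  -> A = 3
B = 26^8 mod 29  (bits of 8 = 1000)
  bit 0 = 1: r = r^2 * 26 mod 29 = 1^2 * 26 = 1*26 = 26
  bit 1 = 0: r = r^2 mod 29 = 26^2 = 9
  bit 2 = 0: r = r^2 mod 29 = 9^2 = 23
  bit 3 = 0: r = r^2 mod 29 = 23^2 = 7
  -> B = 7
s = B^a = 7^15 mod 29  (bits of 15 = 1111)
  bit 0 = 1: r = r^2 * 7 mod 29 = 1^2 * 7 = 1*7 = 7
  bit 1 = 1: r = r^2 * 7 mod 29 = 7^2 * 7 = 20*7 = 24
  bit 2 = 1: r = r^2 * 7 mod 29 = 24^2 * 7 = 25*7 = 1
  bit 3 = 1: r = r^2 * 7 mod 29 = 1^2 * 7 = 1*7 = 7
  -> s = B^a = 7

Answer: 7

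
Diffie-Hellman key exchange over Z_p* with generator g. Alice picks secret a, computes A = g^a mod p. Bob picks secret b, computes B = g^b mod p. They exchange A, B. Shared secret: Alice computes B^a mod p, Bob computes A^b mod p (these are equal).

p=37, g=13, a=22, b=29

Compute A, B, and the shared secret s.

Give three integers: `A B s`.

Answer: 3 22 28

Derivation:
A = 13^22 mod 37  (bits of 22 = 10110)
  bit 0 = 1: r = r^2 * 13 mod 37 = 1^2 * 13 = 1*13 = 13
  bit 1 = 0: r = r^2 mod 37 = 13^2 = 21
  bit 2 = 1: r = r^2 * 13 mod 37 = 21^2 * 13 = 34*13 = 35
  bit 3 = 1: r = r^2 * 13 mod 37 = 35^2 * 13 = 4*13 = 15
  bit 4 = 0: r = r^2 mod 37 = 15^2 = 3
  -> A = 3
B = 13^29 mod 37  (bits of 29 = 11101)
  bit 0 = 1: r = r^2 * 13 mod 37 = 1^2 * 13 = 1*13 = 13
  bit 1 = 1: r = r^2 * 13 mod 37 = 13^2 * 13 = 21*13 = 14
  bit 2 = 1: r = r^2 * 13 mod 37 = 14^2 * 13 = 11*13 = 32
  bit 3 = 0: r = r^2 mod 37 = 32^2 = 25
  bit 4 = 1: r = r^2 * 13 mod 37 = 25^2 * 13 = 33*13 = 22
  -> B = 22
s = B^a = 22^22 mod 37  (bits of 22 = 10110)
  bit 0 = 1: r = r^2 * 22 mod 37 = 1^2 * 22 = 1*22 = 22
  bit 1 = 0: r = r^2 mod 37 = 22^2 = 3
  bit 2 = 1: r = r^2 * 22 mod 37 = 3^2 * 22 = 9*22 = 13
  bit 3 = 1: r = r^2 * 22 mod 37 = 13^2 * 22 = 21*22 = 18
  bit 4 = 0: r = r^2 mod 37 = 18^2 = 28
  -> s = B^a = 28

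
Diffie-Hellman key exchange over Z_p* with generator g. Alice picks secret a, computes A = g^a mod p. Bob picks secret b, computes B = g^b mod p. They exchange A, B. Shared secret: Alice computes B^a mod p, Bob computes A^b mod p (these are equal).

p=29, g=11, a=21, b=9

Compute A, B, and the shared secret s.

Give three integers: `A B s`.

Answer: 17 2 17

Derivation:
A = 11^21 mod 29  (bits of 21 = 10101)
  bit 0 = 1: r = r^2 * 11 mod 29 = 1^2 * 11 = 1*11 = 11
  bit 1 = 0: r = r^2 mod 29 = 11^2 = 5
  bit 2 = 1: r = r^2 * 11 mod 29 = 5^2 * 11 = 25*11 = 14
  bit 3 = 0: r = r^2 mod 29 = 14^2 = 22
  bit 4 = 1: r = r^2 * 11 mod 29 = 22^2 * 11 = 20*11 = 17
  -> A = 17
B = 11^9 mod 29  (bits of 9 = 1001)
  bit 0 = 1: r = r^2 * 11 mod 29 = 1^2 * 11 = 1*11 = 11
  bit 1 = 0: r = r^2 mod 29 = 11^2 = 5
  bit 2 = 0: r = r^2 mod 29 = 5^2 = 25
  bit 3 = 1: r = r^2 * 11 mod 29 = 25^2 * 11 = 16*11 = 2
  -> B = 2
s = B^a = 2^21 mod 29  (bits of 21 = 10101)
  bit 0 = 1: r = r^2 * 2 mod 29 = 1^2 * 2 = 1*2 = 2
  bit 1 = 0: r = r^2 mod 29 = 2^2 = 4
  bit 2 = 1: r = r^2 * 2 mod 29 = 4^2 * 2 = 16*2 = 3
  bit 3 = 0: r = r^2 mod 29 = 3^2 = 9
  bit 4 = 1: r = r^2 * 2 mod 29 = 9^2 * 2 = 23*2 = 17
  -> s = B^a = 17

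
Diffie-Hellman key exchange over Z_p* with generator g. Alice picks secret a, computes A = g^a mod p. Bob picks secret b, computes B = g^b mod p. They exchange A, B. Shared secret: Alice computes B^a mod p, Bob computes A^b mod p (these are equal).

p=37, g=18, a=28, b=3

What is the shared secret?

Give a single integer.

Answer: 10

Derivation:
A = 18^28 mod 37  (bits of 28 = 11100)
  bit 0 = 1: r = r^2 * 18 mod 37 = 1^2 * 18 = 1*18 = 18
  bit 1 = 1: r = r^2 * 18 mod 37 = 18^2 * 18 = 28*18 = 23
  bit 2 = 1: r = r^2 * 18 mod 37 = 23^2 * 18 = 11*18 = 13
  bit 3 = 0: r = r^2 mod 37 = 13^2 = 21
  bit 4 = 0: r = r^2 mod 37 = 21^2 = 34
  -> A = 34
B = 18^3 mod 37  (bits of 3 = 11)
  bit 0 = 1: r = r^2 * 18 mod 37 = 1^2 * 18 = 1*18 = 18
  bit 1 = 1: r = r^2 * 18 mod 37 = 18^2 * 18 = 28*18 = 23
  -> B = 23
s = B^a = 23^28 mod 37  (bits of 28 = 11100)
  bit 0 = 1: r = r^2 * 23 mod 37 = 1^2 * 23 = 1*23 = 23
  bit 1 = 1: r = r^2 * 23 mod 37 = 23^2 * 23 = 11*23 = 31
  bit 2 = 1: r = r^2 * 23 mod 37 = 31^2 * 23 = 36*23 = 14
  bit 3 = 0: r = r^2 mod 37 = 14^2 = 11
  bit 4 = 0: r = r^2 mod 37 = 11^2 = 10
  -> s = B^a = 10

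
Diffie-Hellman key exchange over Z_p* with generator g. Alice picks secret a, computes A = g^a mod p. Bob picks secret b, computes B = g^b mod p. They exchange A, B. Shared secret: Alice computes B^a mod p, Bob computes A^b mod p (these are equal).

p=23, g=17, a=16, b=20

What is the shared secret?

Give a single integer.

Answer: 6

Derivation:
A = 17^16 mod 23  (bits of 16 = 10000)
  bit 0 = 1: r = r^2 * 17 mod 23 = 1^2 * 17 = 1*17 = 17
  bit 1 = 0: r = r^2 mod 23 = 17^2 = 13
  bit 2 = 0: r = r^2 mod 23 = 13^2 = 8
  bit 3 = 0: r = r^2 mod 23 = 8^2 = 18
  bit 4 = 0: r = r^2 mod 23 = 18^2 = 2
  -> A = 2
B = 17^20 mod 23  (bits of 20 = 10100)
  bit 0 = 1: r = r^2 * 17 mod 23 = 1^2 * 17 = 1*17 = 17
  bit 1 = 0: r = r^2 mod 23 = 17^2 = 13
  bit 2 = 1: r = r^2 * 17 mod 23 = 13^2 * 17 = 8*17 = 21
  bit 3 = 0: r = r^2 mod 23 = 21^2 = 4
  bit 4 = 0: r = r^2 mod 23 = 4^2 = 16
  -> B = 16
s = B^a = 16^16 mod 23  (bits of 16 = 10000)
  bit 0 = 1: r = r^2 * 16 mod 23 = 1^2 * 16 = 1*16 = 16
  bit 1 = 0: r = r^2 mod 23 = 16^2 = 3
  bit 2 = 0: r = r^2 mod 23 = 3^2 = 9
  bit 3 = 0: r = r^2 mod 23 = 9^2 = 12
  bit 4 = 0: r = r^2 mod 23 = 12^2 = 6
  -> s = B^a = 6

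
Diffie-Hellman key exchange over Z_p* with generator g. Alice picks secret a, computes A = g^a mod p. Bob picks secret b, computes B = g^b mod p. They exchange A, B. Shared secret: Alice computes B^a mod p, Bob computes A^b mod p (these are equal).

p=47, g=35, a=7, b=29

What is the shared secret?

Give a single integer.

A = 35^7 mod 47  (bits of 7 = 111)
  bit 0 = 1: r = r^2 * 35 mod 47 = 1^2 * 35 = 1*35 = 35
  bit 1 = 1: r = r^2 * 35 mod 47 = 35^2 * 35 = 3*35 = 11
  bit 2 = 1: r = r^2 * 35 mod 47 = 11^2 * 35 = 27*35 = 5
  -> A = 5
B = 35^29 mod 47  (bits of 29 = 11101)
  bit 0 = 1: r = r^2 * 35 mod 47 = 1^2 * 35 = 1*35 = 35
  bit 1 = 1: r = r^2 * 35 mod 47 = 35^2 * 35 = 3*35 = 11
  bit 2 = 1: r = r^2 * 35 mod 47 = 11^2 * 35 = 27*35 = 5
  bit 3 = 0: r = r^2 mod 47 = 5^2 = 25
  bit 4 = 1: r = r^2 * 35 mod 47 = 25^2 * 35 = 14*35 = 20
  -> B = 20
s = B^a = 20^7 mod 47  (bits of 7 = 111)
  bit 0 = 1: r = r^2 * 20 mod 47 = 1^2 * 20 = 1*20 = 20
  bit 1 = 1: r = r^2 * 20 mod 47 = 20^2 * 20 = 24*20 = 10
  bit 2 = 1: r = r^2 * 20 mod 47 = 10^2 * 20 = 6*20 = 26
  -> s = B^a = 26

Answer: 26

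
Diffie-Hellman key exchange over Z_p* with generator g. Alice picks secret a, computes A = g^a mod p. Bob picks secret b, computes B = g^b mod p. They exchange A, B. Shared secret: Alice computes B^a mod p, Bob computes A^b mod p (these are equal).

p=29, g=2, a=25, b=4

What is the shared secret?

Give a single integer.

Answer: 25

Derivation:
A = 2^25 mod 29  (bits of 25 = 11001)
  bit 0 = 1: r = r^2 * 2 mod 29 = 1^2 * 2 = 1*2 = 2
  bit 1 = 1: r = r^2 * 2 mod 29 = 2^2 * 2 = 4*2 = 8
  bit 2 = 0: r = r^2 mod 29 = 8^2 = 6
  bit 3 = 0: r = r^2 mod 29 = 6^2 = 7
  bit 4 = 1: r = r^2 * 2 mod 29 = 7^2 * 2 = 20*2 = 11
  -> A = 11
B = 2^4 mod 29  (bits of 4 = 100)
  bit 0 = 1: r = r^2 * 2 mod 29 = 1^2 * 2 = 1*2 = 2
  bit 1 = 0: r = r^2 mod 29 = 2^2 = 4
  bit 2 = 0: r = r^2 mod 29 = 4^2 = 16
  -> B = 16
s = B^a = 16^25 mod 29  (bits of 25 = 11001)
  bit 0 = 1: r = r^2 * 16 mod 29 = 1^2 * 16 = 1*16 = 16
  bit 1 = 1: r = r^2 * 16 mod 29 = 16^2 * 16 = 24*16 = 7
  bit 2 = 0: r = r^2 mod 29 = 7^2 = 20
  bit 3 = 0: r = r^2 mod 29 = 20^2 = 23
  bit 4 = 1: r = r^2 * 16 mod 29 = 23^2 * 16 = 7*16 = 25
  -> s = B^a = 25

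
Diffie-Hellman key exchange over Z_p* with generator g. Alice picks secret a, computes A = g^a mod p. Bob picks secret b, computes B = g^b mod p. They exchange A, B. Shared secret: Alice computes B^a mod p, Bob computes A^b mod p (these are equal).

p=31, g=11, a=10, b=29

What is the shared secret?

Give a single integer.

Answer: 25

Derivation:
A = 11^10 mod 31  (bits of 10 = 1010)
  bit 0 = 1: r = r^2 * 11 mod 31 = 1^2 * 11 = 1*11 = 11
  bit 1 = 0: r = r^2 mod 31 = 11^2 = 28
  bit 2 = 1: r = r^2 * 11 mod 31 = 28^2 * 11 = 9*11 = 6
  bit 3 = 0: r = r^2 mod 31 = 6^2 = 5
  -> A = 5
B = 11^29 mod 31  (bits of 29 = 11101)
  bit 0 = 1: r = r^2 * 11 mod 31 = 1^2 * 11 = 1*11 = 11
  bit 1 = 1: r = r^2 * 11 mod 31 = 11^2 * 11 = 28*11 = 29
  bit 2 = 1: r = r^2 * 11 mod 31 = 29^2 * 11 = 4*11 = 13
  bit 3 = 0: r = r^2 mod 31 = 13^2 = 14
  bit 4 = 1: r = r^2 * 11 mod 31 = 14^2 * 11 = 10*11 = 17
  -> B = 17
s = B^a = 17^10 mod 31  (bits of 10 = 1010)
  bit 0 = 1: r = r^2 * 17 mod 31 = 1^2 * 17 = 1*17 = 17
  bit 1 = 0: r = r^2 mod 31 = 17^2 = 10
  bit 2 = 1: r = r^2 * 17 mod 31 = 10^2 * 17 = 7*17 = 26
  bit 3 = 0: r = r^2 mod 31 = 26^2 = 25
  -> s = B^a = 25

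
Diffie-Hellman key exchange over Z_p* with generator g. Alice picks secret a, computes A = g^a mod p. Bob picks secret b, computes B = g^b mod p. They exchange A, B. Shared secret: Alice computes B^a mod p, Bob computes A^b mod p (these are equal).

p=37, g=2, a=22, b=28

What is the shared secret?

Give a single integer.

A = 2^22 mod 37  (bits of 22 = 10110)
  bit 0 = 1: r = r^2 * 2 mod 37 = 1^2 * 2 = 1*2 = 2
  bit 1 = 0: r = r^2 mod 37 = 2^2 = 4
  bit 2 = 1: r = r^2 * 2 mod 37 = 4^2 * 2 = 16*2 = 32
  bit 3 = 1: r = r^2 * 2 mod 37 = 32^2 * 2 = 25*2 = 13
  bit 4 = 0: r = r^2 mod 37 = 13^2 = 21
  -> A = 21
B = 2^28 mod 37  (bits of 28 = 11100)
  bit 0 = 1: r = r^2 * 2 mod 37 = 1^2 * 2 = 1*2 = 2
  bit 1 = 1: r = r^2 * 2 mod 37 = 2^2 * 2 = 4*2 = 8
  bit 2 = 1: r = r^2 * 2 mod 37 = 8^2 * 2 = 27*2 = 17
  bit 3 = 0: r = r^2 mod 37 = 17^2 = 30
  bit 4 = 0: r = r^2 mod 37 = 30^2 = 12
  -> B = 12
s = B^a = 12^22 mod 37  (bits of 22 = 10110)
  bit 0 = 1: r = r^2 * 12 mod 37 = 1^2 * 12 = 1*12 = 12
  bit 1 = 0: r = r^2 mod 37 = 12^2 = 33
  bit 2 = 1: r = r^2 * 12 mod 37 = 33^2 * 12 = 16*12 = 7
  bit 3 = 1: r = r^2 * 12 mod 37 = 7^2 * 12 = 12*12 = 33
  bit 4 = 0: r = r^2 mod 37 = 33^2 = 16
  -> s = B^a = 16

Answer: 16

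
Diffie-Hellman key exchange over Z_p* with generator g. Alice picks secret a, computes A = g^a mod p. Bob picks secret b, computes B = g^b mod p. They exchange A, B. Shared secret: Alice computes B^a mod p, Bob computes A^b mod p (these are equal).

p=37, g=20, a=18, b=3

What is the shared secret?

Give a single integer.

Answer: 36

Derivation:
A = 20^18 mod 37  (bits of 18 = 10010)
  bit 0 = 1: r = r^2 * 20 mod 37 = 1^2 * 20 = 1*20 = 20
  bit 1 = 0: r = r^2 mod 37 = 20^2 = 30
  bit 2 = 0: r = r^2 mod 37 = 30^2 = 12
  bit 3 = 1: r = r^2 * 20 mod 37 = 12^2 * 20 = 33*20 = 31
  bit 4 = 0: r = r^2 mod 37 = 31^2 = 36
  -> A = 36
B = 20^3 mod 37  (bits of 3 = 11)
  bit 0 = 1: r = r^2 * 20 mod 37 = 1^2 * 20 = 1*20 = 20
  bit 1 = 1: r = r^2 * 20 mod 37 = 20^2 * 20 = 30*20 = 8
  -> B = 8
s = B^a = 8^18 mod 37  (bits of 18 = 10010)
  bit 0 = 1: r = r^2 * 8 mod 37 = 1^2 * 8 = 1*8 = 8
  bit 1 = 0: r = r^2 mod 37 = 8^2 = 27
  bit 2 = 0: r = r^2 mod 37 = 27^2 = 26
  bit 3 = 1: r = r^2 * 8 mod 37 = 26^2 * 8 = 10*8 = 6
  bit 4 = 0: r = r^2 mod 37 = 6^2 = 36
  -> s = B^a = 36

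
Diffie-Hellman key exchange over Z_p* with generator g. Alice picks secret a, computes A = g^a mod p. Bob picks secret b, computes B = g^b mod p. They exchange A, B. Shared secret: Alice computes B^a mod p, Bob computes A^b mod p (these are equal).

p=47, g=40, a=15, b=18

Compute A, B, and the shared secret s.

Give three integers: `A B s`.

A = 40^15 mod 47  (bits of 15 = 1111)
  bit 0 = 1: r = r^2 * 40 mod 47 = 1^2 * 40 = 1*40 = 40
  bit 1 = 1: r = r^2 * 40 mod 47 = 40^2 * 40 = 2*40 = 33
  bit 2 = 1: r = r^2 * 40 mod 47 = 33^2 * 40 = 8*40 = 38
  bit 3 = 1: r = r^2 * 40 mod 47 = 38^2 * 40 = 34*40 = 44
  -> A = 44
B = 40^18 mod 47  (bits of 18 = 10010)
  bit 0 = 1: r = r^2 * 40 mod 47 = 1^2 * 40 = 1*40 = 40
  bit 1 = 0: r = r^2 mod 47 = 40^2 = 2
  bit 2 = 0: r = r^2 mod 47 = 2^2 = 4
  bit 3 = 1: r = r^2 * 40 mod 47 = 4^2 * 40 = 16*40 = 29
  bit 4 = 0: r = r^2 mod 47 = 29^2 = 42
  -> B = 42
s = B^a = 42^15 mod 47  (bits of 15 = 1111)
  bit 0 = 1: r = r^2 * 42 mod 47 = 1^2 * 42 = 1*42 = 42
  bit 1 = 1: r = r^2 * 42 mod 47 = 42^2 * 42 = 25*42 = 16
  bit 2 = 1: r = r^2 * 42 mod 47 = 16^2 * 42 = 21*42 = 36
  bit 3 = 1: r = r^2 * 42 mod 47 = 36^2 * 42 = 27*42 = 6
  -> s = B^a = 6

Answer: 44 42 6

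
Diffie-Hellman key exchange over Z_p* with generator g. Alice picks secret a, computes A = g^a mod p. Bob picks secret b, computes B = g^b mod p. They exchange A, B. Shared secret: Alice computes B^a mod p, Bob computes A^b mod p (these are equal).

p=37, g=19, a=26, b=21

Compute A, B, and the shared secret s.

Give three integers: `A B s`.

A = 19^26 mod 37  (bits of 26 = 11010)
  bit 0 = 1: r = r^2 * 19 mod 37 = 1^2 * 19 = 1*19 = 19
  bit 1 = 1: r = r^2 * 19 mod 37 = 19^2 * 19 = 28*19 = 14
  bit 2 = 0: r = r^2 mod 37 = 14^2 = 11
  bit 3 = 1: r = r^2 * 19 mod 37 = 11^2 * 19 = 10*19 = 5
  bit 4 = 0: r = r^2 mod 37 = 5^2 = 25
  -> A = 25
B = 19^21 mod 37  (bits of 21 = 10101)
  bit 0 = 1: r = r^2 * 19 mod 37 = 1^2 * 19 = 1*19 = 19
  bit 1 = 0: r = r^2 mod 37 = 19^2 = 28
  bit 2 = 1: r = r^2 * 19 mod 37 = 28^2 * 19 = 7*19 = 22
  bit 3 = 0: r = r^2 mod 37 = 22^2 = 3
  bit 4 = 1: r = r^2 * 19 mod 37 = 3^2 * 19 = 9*19 = 23
  -> B = 23
s = B^a = 23^26 mod 37  (bits of 26 = 11010)
  bit 0 = 1: r = r^2 * 23 mod 37 = 1^2 * 23 = 1*23 = 23
  bit 1 = 1: r = r^2 * 23 mod 37 = 23^2 * 23 = 11*23 = 31
  bit 2 = 0: r = r^2 mod 37 = 31^2 = 36
  bit 3 = 1: r = r^2 * 23 mod 37 = 36^2 * 23 = 1*23 = 23
  bit 4 = 0: r = r^2 mod 37 = 23^2 = 11
  -> s = B^a = 11

Answer: 25 23 11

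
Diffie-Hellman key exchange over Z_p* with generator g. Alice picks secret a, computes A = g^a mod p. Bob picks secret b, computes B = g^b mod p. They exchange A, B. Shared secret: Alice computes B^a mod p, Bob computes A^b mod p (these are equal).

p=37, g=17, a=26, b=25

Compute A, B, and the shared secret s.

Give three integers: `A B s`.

A = 17^26 mod 37  (bits of 26 = 11010)
  bit 0 = 1: r = r^2 * 17 mod 37 = 1^2 * 17 = 1*17 = 17
  bit 1 = 1: r = r^2 * 17 mod 37 = 17^2 * 17 = 30*17 = 29
  bit 2 = 0: r = r^2 mod 37 = 29^2 = 27
  bit 3 = 1: r = r^2 * 17 mod 37 = 27^2 * 17 = 26*17 = 35
  bit 4 = 0: r = r^2 mod 37 = 35^2 = 4
  -> A = 4
B = 17^25 mod 37  (bits of 25 = 11001)
  bit 0 = 1: r = r^2 * 17 mod 37 = 1^2 * 17 = 1*17 = 17
  bit 1 = 1: r = r^2 * 17 mod 37 = 17^2 * 17 = 30*17 = 29
  bit 2 = 0: r = r^2 mod 37 = 29^2 = 27
  bit 3 = 0: r = r^2 mod 37 = 27^2 = 26
  bit 4 = 1: r = r^2 * 17 mod 37 = 26^2 * 17 = 10*17 = 22
  -> B = 22
s = B^a = 22^26 mod 37  (bits of 26 = 11010)
  bit 0 = 1: r = r^2 * 22 mod 37 = 1^2 * 22 = 1*22 = 22
  bit 1 = 1: r = r^2 * 22 mod 37 = 22^2 * 22 = 3*22 = 29
  bit 2 = 0: r = r^2 mod 37 = 29^2 = 27
  bit 3 = 1: r = r^2 * 22 mod 37 = 27^2 * 22 = 26*22 = 17
  bit 4 = 0: r = r^2 mod 37 = 17^2 = 30
  -> s = B^a = 30

Answer: 4 22 30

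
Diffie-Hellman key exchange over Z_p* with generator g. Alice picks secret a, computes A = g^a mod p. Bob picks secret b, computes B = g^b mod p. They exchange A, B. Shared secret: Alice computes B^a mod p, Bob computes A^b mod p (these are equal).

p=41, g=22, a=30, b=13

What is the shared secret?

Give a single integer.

Answer: 9

Derivation:
A = 22^30 mod 41  (bits of 30 = 11110)
  bit 0 = 1: r = r^2 * 22 mod 41 = 1^2 * 22 = 1*22 = 22
  bit 1 = 1: r = r^2 * 22 mod 41 = 22^2 * 22 = 33*22 = 29
  bit 2 = 1: r = r^2 * 22 mod 41 = 29^2 * 22 = 21*22 = 11
  bit 3 = 1: r = r^2 * 22 mod 41 = 11^2 * 22 = 39*22 = 38
  bit 4 = 0: r = r^2 mod 41 = 38^2 = 9
  -> A = 9
B = 22^13 mod 41  (bits of 13 = 1101)
  bit 0 = 1: r = r^2 * 22 mod 41 = 1^2 * 22 = 1*22 = 22
  bit 1 = 1: r = r^2 * 22 mod 41 = 22^2 * 22 = 33*22 = 29
  bit 2 = 0: r = r^2 mod 41 = 29^2 = 21
  bit 3 = 1: r = r^2 * 22 mod 41 = 21^2 * 22 = 31*22 = 26
  -> B = 26
s = B^a = 26^30 mod 41  (bits of 30 = 11110)
  bit 0 = 1: r = r^2 * 26 mod 41 = 1^2 * 26 = 1*26 = 26
  bit 1 = 1: r = r^2 * 26 mod 41 = 26^2 * 26 = 20*26 = 28
  bit 2 = 1: r = r^2 * 26 mod 41 = 28^2 * 26 = 5*26 = 7
  bit 3 = 1: r = r^2 * 26 mod 41 = 7^2 * 26 = 8*26 = 3
  bit 4 = 0: r = r^2 mod 41 = 3^2 = 9
  -> s = B^a = 9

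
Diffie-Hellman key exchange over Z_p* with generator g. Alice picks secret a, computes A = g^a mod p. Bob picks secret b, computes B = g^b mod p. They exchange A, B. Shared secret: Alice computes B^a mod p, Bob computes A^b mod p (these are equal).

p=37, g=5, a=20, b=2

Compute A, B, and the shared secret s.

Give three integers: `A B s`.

Answer: 12 25 33

Derivation:
A = 5^20 mod 37  (bits of 20 = 10100)
  bit 0 = 1: r = r^2 * 5 mod 37 = 1^2 * 5 = 1*5 = 5
  bit 1 = 0: r = r^2 mod 37 = 5^2 = 25
  bit 2 = 1: r = r^2 * 5 mod 37 = 25^2 * 5 = 33*5 = 17
  bit 3 = 0: r = r^2 mod 37 = 17^2 = 30
  bit 4 = 0: r = r^2 mod 37 = 30^2 = 12
  -> A = 12
B = 5^2 mod 37  (bits of 2 = 10)
  bit 0 = 1: r = r^2 * 5 mod 37 = 1^2 * 5 = 1*5 = 5
  bit 1 = 0: r = r^2 mod 37 = 5^2 = 25
  -> B = 25
s = B^a = 25^20 mod 37  (bits of 20 = 10100)
  bit 0 = 1: r = r^2 * 25 mod 37 = 1^2 * 25 = 1*25 = 25
  bit 1 = 0: r = r^2 mod 37 = 25^2 = 33
  bit 2 = 1: r = r^2 * 25 mod 37 = 33^2 * 25 = 16*25 = 30
  bit 3 = 0: r = r^2 mod 37 = 30^2 = 12
  bit 4 = 0: r = r^2 mod 37 = 12^2 = 33
  -> s = B^a = 33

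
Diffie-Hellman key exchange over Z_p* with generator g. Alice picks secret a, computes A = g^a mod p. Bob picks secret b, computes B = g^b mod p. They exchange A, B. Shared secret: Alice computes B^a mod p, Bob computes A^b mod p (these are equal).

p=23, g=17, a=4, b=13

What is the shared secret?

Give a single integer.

A = 17^4 mod 23  (bits of 4 = 100)
  bit 0 = 1: r = r^2 * 17 mod 23 = 1^2 * 17 = 1*17 = 17
  bit 1 = 0: r = r^2 mod 23 = 17^2 = 13
  bit 2 = 0: r = r^2 mod 23 = 13^2 = 8
  -> A = 8
B = 17^13 mod 23  (bits of 13 = 1101)
  bit 0 = 1: r = r^2 * 17 mod 23 = 1^2 * 17 = 1*17 = 17
  bit 1 = 1: r = r^2 * 17 mod 23 = 17^2 * 17 = 13*17 = 14
  bit 2 = 0: r = r^2 mod 23 = 14^2 = 12
  bit 3 = 1: r = r^2 * 17 mod 23 = 12^2 * 17 = 6*17 = 10
  -> B = 10
s = B^a = 10^4 mod 23  (bits of 4 = 100)
  bit 0 = 1: r = r^2 * 10 mod 23 = 1^2 * 10 = 1*10 = 10
  bit 1 = 0: r = r^2 mod 23 = 10^2 = 8
  bit 2 = 0: r = r^2 mod 23 = 8^2 = 18
  -> s = B^a = 18

Answer: 18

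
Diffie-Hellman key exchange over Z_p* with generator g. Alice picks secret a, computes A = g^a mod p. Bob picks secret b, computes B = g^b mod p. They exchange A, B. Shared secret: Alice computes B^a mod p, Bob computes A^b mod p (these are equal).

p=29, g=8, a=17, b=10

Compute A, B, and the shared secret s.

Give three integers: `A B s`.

A = 8^17 mod 29  (bits of 17 = 10001)
  bit 0 = 1: r = r^2 * 8 mod 29 = 1^2 * 8 = 1*8 = 8
  bit 1 = 0: r = r^2 mod 29 = 8^2 = 6
  bit 2 = 0: r = r^2 mod 29 = 6^2 = 7
  bit 3 = 0: r = r^2 mod 29 = 7^2 = 20
  bit 4 = 1: r = r^2 * 8 mod 29 = 20^2 * 8 = 23*8 = 10
  -> A = 10
B = 8^10 mod 29  (bits of 10 = 1010)
  bit 0 = 1: r = r^2 * 8 mod 29 = 1^2 * 8 = 1*8 = 8
  bit 1 = 0: r = r^2 mod 29 = 8^2 = 6
  bit 2 = 1: r = r^2 * 8 mod 29 = 6^2 * 8 = 7*8 = 27
  bit 3 = 0: r = r^2 mod 29 = 27^2 = 4
  -> B = 4
s = B^a = 4^17 mod 29  (bits of 17 = 10001)
  bit 0 = 1: r = r^2 * 4 mod 29 = 1^2 * 4 = 1*4 = 4
  bit 1 = 0: r = r^2 mod 29 = 4^2 = 16
  bit 2 = 0: r = r^2 mod 29 = 16^2 = 24
  bit 3 = 0: r = r^2 mod 29 = 24^2 = 25
  bit 4 = 1: r = r^2 * 4 mod 29 = 25^2 * 4 = 16*4 = 6
  -> s = B^a = 6

Answer: 10 4 6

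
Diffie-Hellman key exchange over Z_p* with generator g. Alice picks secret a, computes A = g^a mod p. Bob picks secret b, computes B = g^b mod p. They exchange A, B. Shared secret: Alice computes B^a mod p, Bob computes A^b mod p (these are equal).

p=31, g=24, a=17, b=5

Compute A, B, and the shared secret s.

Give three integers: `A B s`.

Answer: 13 26 6

Derivation:
A = 24^17 mod 31  (bits of 17 = 10001)
  bit 0 = 1: r = r^2 * 24 mod 31 = 1^2 * 24 = 1*24 = 24
  bit 1 = 0: r = r^2 mod 31 = 24^2 = 18
  bit 2 = 0: r = r^2 mod 31 = 18^2 = 14
  bit 3 = 0: r = r^2 mod 31 = 14^2 = 10
  bit 4 = 1: r = r^2 * 24 mod 31 = 10^2 * 24 = 7*24 = 13
  -> A = 13
B = 24^5 mod 31  (bits of 5 = 101)
  bit 0 = 1: r = r^2 * 24 mod 31 = 1^2 * 24 = 1*24 = 24
  bit 1 = 0: r = r^2 mod 31 = 24^2 = 18
  bit 2 = 1: r = r^2 * 24 mod 31 = 18^2 * 24 = 14*24 = 26
  -> B = 26
s = B^a = 26^17 mod 31  (bits of 17 = 10001)
  bit 0 = 1: r = r^2 * 26 mod 31 = 1^2 * 26 = 1*26 = 26
  bit 1 = 0: r = r^2 mod 31 = 26^2 = 25
  bit 2 = 0: r = r^2 mod 31 = 25^2 = 5
  bit 3 = 0: r = r^2 mod 31 = 5^2 = 25
  bit 4 = 1: r = r^2 * 26 mod 31 = 25^2 * 26 = 5*26 = 6
  -> s = B^a = 6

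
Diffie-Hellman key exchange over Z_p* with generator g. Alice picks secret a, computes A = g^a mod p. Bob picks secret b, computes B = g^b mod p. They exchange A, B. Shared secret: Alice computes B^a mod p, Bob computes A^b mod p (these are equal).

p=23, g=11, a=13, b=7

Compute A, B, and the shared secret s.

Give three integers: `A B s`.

Answer: 17 7 20

Derivation:
A = 11^13 mod 23  (bits of 13 = 1101)
  bit 0 = 1: r = r^2 * 11 mod 23 = 1^2 * 11 = 1*11 = 11
  bit 1 = 1: r = r^2 * 11 mod 23 = 11^2 * 11 = 6*11 = 20
  bit 2 = 0: r = r^2 mod 23 = 20^2 = 9
  bit 3 = 1: r = r^2 * 11 mod 23 = 9^2 * 11 = 12*11 = 17
  -> A = 17
B = 11^7 mod 23  (bits of 7 = 111)
  bit 0 = 1: r = r^2 * 11 mod 23 = 1^2 * 11 = 1*11 = 11
  bit 1 = 1: r = r^2 * 11 mod 23 = 11^2 * 11 = 6*11 = 20
  bit 2 = 1: r = r^2 * 11 mod 23 = 20^2 * 11 = 9*11 = 7
  -> B = 7
s = B^a = 7^13 mod 23  (bits of 13 = 1101)
  bit 0 = 1: r = r^2 * 7 mod 23 = 1^2 * 7 = 1*7 = 7
  bit 1 = 1: r = r^2 * 7 mod 23 = 7^2 * 7 = 3*7 = 21
  bit 2 = 0: r = r^2 mod 23 = 21^2 = 4
  bit 3 = 1: r = r^2 * 7 mod 23 = 4^2 * 7 = 16*7 = 20
  -> s = B^a = 20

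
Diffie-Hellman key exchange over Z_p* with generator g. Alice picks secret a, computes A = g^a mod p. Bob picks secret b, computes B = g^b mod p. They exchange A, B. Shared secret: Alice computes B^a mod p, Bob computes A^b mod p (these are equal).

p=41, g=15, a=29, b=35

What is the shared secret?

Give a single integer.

A = 15^29 mod 41  (bits of 29 = 11101)
  bit 0 = 1: r = r^2 * 15 mod 41 = 1^2 * 15 = 1*15 = 15
  bit 1 = 1: r = r^2 * 15 mod 41 = 15^2 * 15 = 20*15 = 13
  bit 2 = 1: r = r^2 * 15 mod 41 = 13^2 * 15 = 5*15 = 34
  bit 3 = 0: r = r^2 mod 41 = 34^2 = 8
  bit 4 = 1: r = r^2 * 15 mod 41 = 8^2 * 15 = 23*15 = 17
  -> A = 17
B = 15^35 mod 41  (bits of 35 = 100011)
  bit 0 = 1: r = r^2 * 15 mod 41 = 1^2 * 15 = 1*15 = 15
  bit 1 = 0: r = r^2 mod 41 = 15^2 = 20
  bit 2 = 0: r = r^2 mod 41 = 20^2 = 31
  bit 3 = 0: r = r^2 mod 41 = 31^2 = 18
  bit 4 = 1: r = r^2 * 15 mod 41 = 18^2 * 15 = 37*15 = 22
  bit 5 = 1: r = r^2 * 15 mod 41 = 22^2 * 15 = 33*15 = 3
  -> B = 3
s = B^a = 3^29 mod 41  (bits of 29 = 11101)
  bit 0 = 1: r = r^2 * 3 mod 41 = 1^2 * 3 = 1*3 = 3
  bit 1 = 1: r = r^2 * 3 mod 41 = 3^2 * 3 = 9*3 = 27
  bit 2 = 1: r = r^2 * 3 mod 41 = 27^2 * 3 = 32*3 = 14
  bit 3 = 0: r = r^2 mod 41 = 14^2 = 32
  bit 4 = 1: r = r^2 * 3 mod 41 = 32^2 * 3 = 40*3 = 38
  -> s = B^a = 38

Answer: 38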